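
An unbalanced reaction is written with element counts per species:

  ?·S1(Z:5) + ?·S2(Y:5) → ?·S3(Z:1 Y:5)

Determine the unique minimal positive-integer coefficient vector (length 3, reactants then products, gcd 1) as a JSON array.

Z: 1·5+5·0 = 5 | 5·1 = 5
Y: 1·0+5·5 = 25 | 5·5 = 25
gcd(1,5,5) = 1

Coefficients: [1, 5, 5]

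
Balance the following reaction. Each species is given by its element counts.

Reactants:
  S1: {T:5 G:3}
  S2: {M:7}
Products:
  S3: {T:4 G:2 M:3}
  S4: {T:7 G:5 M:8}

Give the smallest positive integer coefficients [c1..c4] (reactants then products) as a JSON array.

T: 3·5+2·0 = 15 | 2·4+1·7 = 15
G: 3·3+2·0 = 9 | 2·2+1·5 = 9
M: 3·0+2·7 = 14 | 2·3+1·8 = 14
gcd(3,2,2,1) = 1

Coefficients: [3, 2, 2, 1]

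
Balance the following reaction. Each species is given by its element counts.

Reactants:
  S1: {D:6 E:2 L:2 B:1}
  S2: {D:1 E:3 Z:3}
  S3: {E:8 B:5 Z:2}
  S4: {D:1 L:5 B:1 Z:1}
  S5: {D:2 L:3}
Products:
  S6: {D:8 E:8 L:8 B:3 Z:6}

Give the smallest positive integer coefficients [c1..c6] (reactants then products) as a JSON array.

D: 3·6+6·1+1·0+4·1+2·2 = 32 | 4·8 = 32
E: 3·2+6·3+1·8+4·0+2·0 = 32 | 4·8 = 32
L: 3·2+6·0+1·0+4·5+2·3 = 32 | 4·8 = 32
B: 3·1+6·0+1·5+4·1+2·0 = 12 | 4·3 = 12
Z: 3·0+6·3+1·2+4·1+2·0 = 24 | 4·6 = 24
gcd(3,6,1,4,2,4) = 1

Coefficients: [3, 6, 1, 4, 2, 4]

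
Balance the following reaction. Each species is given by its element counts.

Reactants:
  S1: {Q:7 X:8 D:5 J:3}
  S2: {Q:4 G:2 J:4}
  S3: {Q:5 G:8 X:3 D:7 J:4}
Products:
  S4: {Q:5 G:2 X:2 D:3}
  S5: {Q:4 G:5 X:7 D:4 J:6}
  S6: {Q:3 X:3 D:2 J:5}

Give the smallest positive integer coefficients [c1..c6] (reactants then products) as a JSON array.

Q: 4·7+3·4+2·5 = 50 | 6·5+2·4+4·3 = 50
G: 4·0+3·2+2·8 = 22 | 6·2+2·5+4·0 = 22
X: 4·8+3·0+2·3 = 38 | 6·2+2·7+4·3 = 38
D: 4·5+3·0+2·7 = 34 | 6·3+2·4+4·2 = 34
J: 4·3+3·4+2·4 = 32 | 6·0+2·6+4·5 = 32
gcd(4,3,2,6,2,4) = 1

Coefficients: [4, 3, 2, 6, 2, 4]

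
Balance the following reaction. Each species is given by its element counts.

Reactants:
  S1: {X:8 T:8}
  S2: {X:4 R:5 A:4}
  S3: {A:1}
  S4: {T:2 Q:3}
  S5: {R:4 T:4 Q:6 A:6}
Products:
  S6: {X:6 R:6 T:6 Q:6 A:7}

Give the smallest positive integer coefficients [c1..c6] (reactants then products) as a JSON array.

Coefficients: [1, 4, 6, 6, 1, 4]

X: 1·8+4·4+6·0+6·0+1·0 = 24 | 4·6 = 24
R: 1·0+4·5+6·0+6·0+1·4 = 24 | 4·6 = 24
T: 1·8+4·0+6·0+6·2+1·4 = 24 | 4·6 = 24
Q: 1·0+4·0+6·0+6·3+1·6 = 24 | 4·6 = 24
A: 1·0+4·4+6·1+6·0+1·6 = 28 | 4·7 = 28
gcd(1,4,6,6,1,4) = 1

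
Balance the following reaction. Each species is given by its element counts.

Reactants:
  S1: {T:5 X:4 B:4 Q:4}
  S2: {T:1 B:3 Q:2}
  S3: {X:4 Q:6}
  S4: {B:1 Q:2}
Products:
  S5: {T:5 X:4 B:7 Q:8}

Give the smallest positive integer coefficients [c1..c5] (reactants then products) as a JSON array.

Coefficients: [4, 5, 1, 4, 5]

T: 4·5+5·1+1·0+4·0 = 25 | 5·5 = 25
X: 4·4+5·0+1·4+4·0 = 20 | 5·4 = 20
B: 4·4+5·3+1·0+4·1 = 35 | 5·7 = 35
Q: 4·4+5·2+1·6+4·2 = 40 | 5·8 = 40
gcd(4,5,1,4,5) = 1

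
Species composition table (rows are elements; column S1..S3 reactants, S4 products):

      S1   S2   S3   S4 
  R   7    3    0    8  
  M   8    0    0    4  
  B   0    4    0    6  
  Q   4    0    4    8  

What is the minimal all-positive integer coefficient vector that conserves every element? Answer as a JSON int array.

Coefficients: [1, 3, 3, 2]

R: 1·7+3·3+3·0 = 16 | 2·8 = 16
M: 1·8+3·0+3·0 = 8 | 2·4 = 8
B: 1·0+3·4+3·0 = 12 | 2·6 = 12
Q: 1·4+3·0+3·4 = 16 | 2·8 = 16
gcd(1,3,3,2) = 1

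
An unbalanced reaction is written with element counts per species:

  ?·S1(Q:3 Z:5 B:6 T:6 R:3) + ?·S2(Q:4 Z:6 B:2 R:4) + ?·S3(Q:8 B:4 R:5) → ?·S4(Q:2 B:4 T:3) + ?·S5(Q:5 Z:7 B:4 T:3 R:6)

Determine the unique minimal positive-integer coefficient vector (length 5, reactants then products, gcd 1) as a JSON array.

Coefficients: [3, 1, 1, 3, 3]

Q: 3·3+1·4+1·8 = 21 | 3·2+3·5 = 21
Z: 3·5+1·6+1·0 = 21 | 3·0+3·7 = 21
B: 3·6+1·2+1·4 = 24 | 3·4+3·4 = 24
T: 3·6+1·0+1·0 = 18 | 3·3+3·3 = 18
R: 3·3+1·4+1·5 = 18 | 3·0+3·6 = 18
gcd(3,1,1,3,3) = 1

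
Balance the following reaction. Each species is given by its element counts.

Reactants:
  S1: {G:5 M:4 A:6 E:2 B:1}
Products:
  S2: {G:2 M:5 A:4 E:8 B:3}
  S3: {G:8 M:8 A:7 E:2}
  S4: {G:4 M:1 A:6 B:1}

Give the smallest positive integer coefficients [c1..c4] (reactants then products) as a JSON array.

Coefficients: [6, 1, 2, 3]

G: 6·5 = 30 | 1·2+2·8+3·4 = 30
M: 6·4 = 24 | 1·5+2·8+3·1 = 24
A: 6·6 = 36 | 1·4+2·7+3·6 = 36
E: 6·2 = 12 | 1·8+2·2+3·0 = 12
B: 6·1 = 6 | 1·3+2·0+3·1 = 6
gcd(6,1,2,3) = 1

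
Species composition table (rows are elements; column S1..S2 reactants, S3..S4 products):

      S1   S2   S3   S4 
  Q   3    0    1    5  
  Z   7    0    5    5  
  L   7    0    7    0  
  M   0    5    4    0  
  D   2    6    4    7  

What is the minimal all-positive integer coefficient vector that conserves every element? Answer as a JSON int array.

Coefficients: [5, 4, 5, 2]

Q: 5·3+4·0 = 15 | 5·1+2·5 = 15
Z: 5·7+4·0 = 35 | 5·5+2·5 = 35
L: 5·7+4·0 = 35 | 5·7+2·0 = 35
M: 5·0+4·5 = 20 | 5·4+2·0 = 20
D: 5·2+4·6 = 34 | 5·4+2·7 = 34
gcd(5,4,5,2) = 1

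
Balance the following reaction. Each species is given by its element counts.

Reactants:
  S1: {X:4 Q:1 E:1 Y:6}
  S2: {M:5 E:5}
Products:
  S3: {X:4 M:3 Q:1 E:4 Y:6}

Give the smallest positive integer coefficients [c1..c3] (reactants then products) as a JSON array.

X: 5·4+3·0 = 20 | 5·4 = 20
M: 5·0+3·5 = 15 | 5·3 = 15
Q: 5·1+3·0 = 5 | 5·1 = 5
E: 5·1+3·5 = 20 | 5·4 = 20
Y: 5·6+3·0 = 30 | 5·6 = 30
gcd(5,3,5) = 1

Coefficients: [5, 3, 5]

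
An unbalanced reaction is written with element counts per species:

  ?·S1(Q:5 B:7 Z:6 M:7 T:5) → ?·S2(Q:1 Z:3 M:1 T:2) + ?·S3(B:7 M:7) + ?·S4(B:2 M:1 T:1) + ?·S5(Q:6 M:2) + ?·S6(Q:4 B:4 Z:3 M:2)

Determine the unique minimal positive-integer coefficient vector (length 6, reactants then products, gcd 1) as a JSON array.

Q: 3·5 = 15 | 5·1+1·0+5·0+1·6+1·4 = 15
B: 3·7 = 21 | 5·0+1·7+5·2+1·0+1·4 = 21
Z: 3·6 = 18 | 5·3+1·0+5·0+1·0+1·3 = 18
M: 3·7 = 21 | 5·1+1·7+5·1+1·2+1·2 = 21
T: 3·5 = 15 | 5·2+1·0+5·1+1·0+1·0 = 15
gcd(3,5,1,5,1,1) = 1

Coefficients: [3, 5, 1, 5, 1, 1]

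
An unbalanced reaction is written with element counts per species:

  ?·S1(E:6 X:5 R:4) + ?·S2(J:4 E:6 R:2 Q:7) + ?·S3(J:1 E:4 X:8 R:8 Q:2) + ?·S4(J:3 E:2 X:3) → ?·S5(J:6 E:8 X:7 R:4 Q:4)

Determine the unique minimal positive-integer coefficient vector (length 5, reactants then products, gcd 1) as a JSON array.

Coefficients: [1, 2, 1, 5, 4]

J: 1·0+2·4+1·1+5·3 = 24 | 4·6 = 24
E: 1·6+2·6+1·4+5·2 = 32 | 4·8 = 32
X: 1·5+2·0+1·8+5·3 = 28 | 4·7 = 28
R: 1·4+2·2+1·8+5·0 = 16 | 4·4 = 16
Q: 1·0+2·7+1·2+5·0 = 16 | 4·4 = 16
gcd(1,2,1,5,4) = 1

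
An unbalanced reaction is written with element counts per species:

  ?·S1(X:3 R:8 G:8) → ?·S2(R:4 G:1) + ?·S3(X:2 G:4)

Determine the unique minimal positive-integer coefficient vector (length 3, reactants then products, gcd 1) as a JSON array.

X: 2·3 = 6 | 4·0+3·2 = 6
R: 2·8 = 16 | 4·4+3·0 = 16
G: 2·8 = 16 | 4·1+3·4 = 16
gcd(2,4,3) = 1

Coefficients: [2, 4, 3]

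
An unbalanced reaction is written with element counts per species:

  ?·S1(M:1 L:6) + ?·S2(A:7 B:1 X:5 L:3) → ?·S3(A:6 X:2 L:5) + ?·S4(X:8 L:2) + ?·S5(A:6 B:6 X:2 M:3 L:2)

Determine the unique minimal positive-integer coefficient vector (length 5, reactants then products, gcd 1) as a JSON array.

Coefficients: [3, 6, 6, 2, 1]

A: 3·0+6·7 = 42 | 6·6+2·0+1·6 = 42
B: 3·0+6·1 = 6 | 6·0+2·0+1·6 = 6
X: 3·0+6·5 = 30 | 6·2+2·8+1·2 = 30
M: 3·1+6·0 = 3 | 6·0+2·0+1·3 = 3
L: 3·6+6·3 = 36 | 6·5+2·2+1·2 = 36
gcd(3,6,6,2,1) = 1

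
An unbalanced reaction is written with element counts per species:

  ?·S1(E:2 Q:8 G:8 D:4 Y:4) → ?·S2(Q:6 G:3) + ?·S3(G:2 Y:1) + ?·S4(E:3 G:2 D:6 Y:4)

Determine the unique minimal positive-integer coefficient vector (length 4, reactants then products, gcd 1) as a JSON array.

Coefficients: [3, 4, 4, 2]

E: 3·2 = 6 | 4·0+4·0+2·3 = 6
Q: 3·8 = 24 | 4·6+4·0+2·0 = 24
G: 3·8 = 24 | 4·3+4·2+2·2 = 24
D: 3·4 = 12 | 4·0+4·0+2·6 = 12
Y: 3·4 = 12 | 4·0+4·1+2·4 = 12
gcd(3,4,4,2) = 1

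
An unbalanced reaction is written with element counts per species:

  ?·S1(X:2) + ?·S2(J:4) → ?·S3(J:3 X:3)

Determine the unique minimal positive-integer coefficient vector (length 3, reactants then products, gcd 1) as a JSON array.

Coefficients: [6, 3, 4]

J: 6·0+3·4 = 12 | 4·3 = 12
X: 6·2+3·0 = 12 | 4·3 = 12
gcd(6,3,4) = 1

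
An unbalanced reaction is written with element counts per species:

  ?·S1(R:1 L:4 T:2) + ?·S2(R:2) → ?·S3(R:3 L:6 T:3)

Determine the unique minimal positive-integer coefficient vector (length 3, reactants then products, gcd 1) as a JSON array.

R: 6·1+3·2 = 12 | 4·3 = 12
L: 6·4+3·0 = 24 | 4·6 = 24
T: 6·2+3·0 = 12 | 4·3 = 12
gcd(6,3,4) = 1

Coefficients: [6, 3, 4]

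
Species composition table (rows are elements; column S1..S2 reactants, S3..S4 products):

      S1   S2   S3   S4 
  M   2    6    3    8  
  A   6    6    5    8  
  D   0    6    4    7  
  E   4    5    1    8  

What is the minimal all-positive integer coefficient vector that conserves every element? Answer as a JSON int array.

Coefficients: [1, 6, 2, 4]

M: 1·2+6·6 = 38 | 2·3+4·8 = 38
A: 1·6+6·6 = 42 | 2·5+4·8 = 42
D: 1·0+6·6 = 36 | 2·4+4·7 = 36
E: 1·4+6·5 = 34 | 2·1+4·8 = 34
gcd(1,6,2,4) = 1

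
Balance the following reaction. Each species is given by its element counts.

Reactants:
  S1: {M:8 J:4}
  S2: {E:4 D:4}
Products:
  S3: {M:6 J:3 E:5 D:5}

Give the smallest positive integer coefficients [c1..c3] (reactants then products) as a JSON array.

M: 3·8+5·0 = 24 | 4·6 = 24
J: 3·4+5·0 = 12 | 4·3 = 12
E: 3·0+5·4 = 20 | 4·5 = 20
D: 3·0+5·4 = 20 | 4·5 = 20
gcd(3,5,4) = 1

Coefficients: [3, 5, 4]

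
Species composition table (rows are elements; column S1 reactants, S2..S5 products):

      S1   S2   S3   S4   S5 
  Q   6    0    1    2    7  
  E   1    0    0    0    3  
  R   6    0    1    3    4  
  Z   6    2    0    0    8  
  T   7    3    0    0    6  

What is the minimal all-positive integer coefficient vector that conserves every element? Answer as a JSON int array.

Coefficients: [3, 5, 5, 3, 1]

Q: 3·6 = 18 | 5·0+5·1+3·2+1·7 = 18
E: 3·1 = 3 | 5·0+5·0+3·0+1·3 = 3
R: 3·6 = 18 | 5·0+5·1+3·3+1·4 = 18
Z: 3·6 = 18 | 5·2+5·0+3·0+1·8 = 18
T: 3·7 = 21 | 5·3+5·0+3·0+1·6 = 21
gcd(3,5,5,3,1) = 1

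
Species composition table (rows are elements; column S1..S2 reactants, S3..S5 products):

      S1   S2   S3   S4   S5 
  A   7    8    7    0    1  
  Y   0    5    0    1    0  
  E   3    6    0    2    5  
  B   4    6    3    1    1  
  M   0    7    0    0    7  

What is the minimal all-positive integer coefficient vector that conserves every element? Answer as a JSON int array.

A: 3·7+1·8 = 29 | 4·7+5·0+1·1 = 29
Y: 3·0+1·5 = 5 | 4·0+5·1+1·0 = 5
E: 3·3+1·6 = 15 | 4·0+5·2+1·5 = 15
B: 3·4+1·6 = 18 | 4·3+5·1+1·1 = 18
M: 3·0+1·7 = 7 | 4·0+5·0+1·7 = 7
gcd(3,1,4,5,1) = 1

Coefficients: [3, 1, 4, 5, 1]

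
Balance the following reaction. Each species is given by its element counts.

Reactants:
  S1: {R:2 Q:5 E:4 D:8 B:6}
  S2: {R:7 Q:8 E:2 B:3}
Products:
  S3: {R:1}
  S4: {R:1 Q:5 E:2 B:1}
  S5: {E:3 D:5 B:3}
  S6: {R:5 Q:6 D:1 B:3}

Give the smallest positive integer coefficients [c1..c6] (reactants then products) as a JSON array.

Coefficients: [3, 3, 4, 3, 4, 4]

R: 3·2+3·7 = 27 | 4·1+3·1+4·0+4·5 = 27
Q: 3·5+3·8 = 39 | 4·0+3·5+4·0+4·6 = 39
E: 3·4+3·2 = 18 | 4·0+3·2+4·3+4·0 = 18
D: 3·8+3·0 = 24 | 4·0+3·0+4·5+4·1 = 24
B: 3·6+3·3 = 27 | 4·0+3·1+4·3+4·3 = 27
gcd(3,3,4,3,4,4) = 1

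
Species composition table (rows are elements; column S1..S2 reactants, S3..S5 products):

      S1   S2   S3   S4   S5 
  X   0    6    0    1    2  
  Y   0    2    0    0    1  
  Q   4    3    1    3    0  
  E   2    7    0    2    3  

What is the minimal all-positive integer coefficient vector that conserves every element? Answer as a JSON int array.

X: 3·0+2·6 = 12 | 6·0+4·1+4·2 = 12
Y: 3·0+2·2 = 4 | 6·0+4·0+4·1 = 4
Q: 3·4+2·3 = 18 | 6·1+4·3+4·0 = 18
E: 3·2+2·7 = 20 | 6·0+4·2+4·3 = 20
gcd(3,2,6,4,4) = 1

Coefficients: [3, 2, 6, 4, 4]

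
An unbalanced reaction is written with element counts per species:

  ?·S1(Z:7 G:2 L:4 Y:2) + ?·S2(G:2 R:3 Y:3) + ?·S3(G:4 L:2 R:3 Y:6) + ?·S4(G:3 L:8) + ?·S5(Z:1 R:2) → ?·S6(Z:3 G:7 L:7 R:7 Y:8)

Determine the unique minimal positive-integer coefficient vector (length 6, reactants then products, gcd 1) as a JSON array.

Z: 1·7+2·0+4·0+2·0+5·1 = 12 | 4·3 = 12
G: 1·2+2·2+4·4+2·3+5·0 = 28 | 4·7 = 28
L: 1·4+2·0+4·2+2·8+5·0 = 28 | 4·7 = 28
R: 1·0+2·3+4·3+2·0+5·2 = 28 | 4·7 = 28
Y: 1·2+2·3+4·6+2·0+5·0 = 32 | 4·8 = 32
gcd(1,2,4,2,5,4) = 1

Coefficients: [1, 2, 4, 2, 5, 4]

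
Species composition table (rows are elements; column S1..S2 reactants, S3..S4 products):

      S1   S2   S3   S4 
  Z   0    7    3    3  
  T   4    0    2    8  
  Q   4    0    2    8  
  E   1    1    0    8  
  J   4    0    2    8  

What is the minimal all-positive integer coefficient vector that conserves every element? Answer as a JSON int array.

Coefficients: [5, 3, 6, 1]

Z: 5·0+3·7 = 21 | 6·3+1·3 = 21
T: 5·4+3·0 = 20 | 6·2+1·8 = 20
Q: 5·4+3·0 = 20 | 6·2+1·8 = 20
E: 5·1+3·1 = 8 | 6·0+1·8 = 8
J: 5·4+3·0 = 20 | 6·2+1·8 = 20
gcd(5,3,6,1) = 1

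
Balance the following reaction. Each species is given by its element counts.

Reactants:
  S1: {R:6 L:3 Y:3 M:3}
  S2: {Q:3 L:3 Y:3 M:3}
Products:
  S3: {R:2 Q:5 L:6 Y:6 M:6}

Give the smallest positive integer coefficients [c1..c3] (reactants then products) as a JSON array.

R: 1·6+5·0 = 6 | 3·2 = 6
Q: 1·0+5·3 = 15 | 3·5 = 15
L: 1·3+5·3 = 18 | 3·6 = 18
Y: 1·3+5·3 = 18 | 3·6 = 18
M: 1·3+5·3 = 18 | 3·6 = 18
gcd(1,5,3) = 1

Coefficients: [1, 5, 3]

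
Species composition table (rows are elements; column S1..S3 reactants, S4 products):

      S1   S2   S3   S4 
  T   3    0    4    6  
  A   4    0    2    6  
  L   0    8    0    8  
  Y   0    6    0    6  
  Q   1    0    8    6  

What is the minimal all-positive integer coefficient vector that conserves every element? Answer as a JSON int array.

T: 6·3+5·0+3·4 = 30 | 5·6 = 30
A: 6·4+5·0+3·2 = 30 | 5·6 = 30
L: 6·0+5·8+3·0 = 40 | 5·8 = 40
Y: 6·0+5·6+3·0 = 30 | 5·6 = 30
Q: 6·1+5·0+3·8 = 30 | 5·6 = 30
gcd(6,5,3,5) = 1

Coefficients: [6, 5, 3, 5]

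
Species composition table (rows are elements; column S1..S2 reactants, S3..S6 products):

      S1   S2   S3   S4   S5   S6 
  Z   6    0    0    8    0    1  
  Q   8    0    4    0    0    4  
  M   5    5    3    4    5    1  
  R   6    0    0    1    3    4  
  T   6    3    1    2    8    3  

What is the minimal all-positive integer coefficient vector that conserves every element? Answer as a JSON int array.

Z: 5·6+2·0 = 30 | 4·0+3·8+1·0+6·1 = 30
Q: 5·8+2·0 = 40 | 4·4+3·0+1·0+6·4 = 40
M: 5·5+2·5 = 35 | 4·3+3·4+1·5+6·1 = 35
R: 5·6+2·0 = 30 | 4·0+3·1+1·3+6·4 = 30
T: 5·6+2·3 = 36 | 4·1+3·2+1·8+6·3 = 36
gcd(5,2,4,3,1,6) = 1

Coefficients: [5, 2, 4, 3, 1, 6]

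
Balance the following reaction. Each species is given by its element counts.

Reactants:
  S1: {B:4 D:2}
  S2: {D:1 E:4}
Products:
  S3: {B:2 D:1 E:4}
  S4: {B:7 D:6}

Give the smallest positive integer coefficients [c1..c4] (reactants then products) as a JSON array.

Coefficients: [6, 5, 5, 2]

B: 6·4+5·0 = 24 | 5·2+2·7 = 24
D: 6·2+5·1 = 17 | 5·1+2·6 = 17
E: 6·0+5·4 = 20 | 5·4+2·0 = 20
gcd(6,5,5,2) = 1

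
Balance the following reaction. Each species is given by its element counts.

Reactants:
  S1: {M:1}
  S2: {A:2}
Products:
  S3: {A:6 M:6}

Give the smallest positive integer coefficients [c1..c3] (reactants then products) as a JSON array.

A: 6·0+3·2 = 6 | 1·6 = 6
M: 6·1+3·0 = 6 | 1·6 = 6
gcd(6,3,1) = 1

Coefficients: [6, 3, 1]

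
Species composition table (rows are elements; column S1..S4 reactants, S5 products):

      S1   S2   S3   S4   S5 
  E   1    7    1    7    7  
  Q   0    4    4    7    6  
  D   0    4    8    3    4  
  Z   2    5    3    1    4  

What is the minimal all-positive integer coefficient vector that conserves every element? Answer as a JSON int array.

Coefficients: [6, 1, 1, 4, 6]

E: 6·1+1·7+1·1+4·7 = 42 | 6·7 = 42
Q: 6·0+1·4+1·4+4·7 = 36 | 6·6 = 36
D: 6·0+1·4+1·8+4·3 = 24 | 6·4 = 24
Z: 6·2+1·5+1·3+4·1 = 24 | 6·4 = 24
gcd(6,1,1,4,6) = 1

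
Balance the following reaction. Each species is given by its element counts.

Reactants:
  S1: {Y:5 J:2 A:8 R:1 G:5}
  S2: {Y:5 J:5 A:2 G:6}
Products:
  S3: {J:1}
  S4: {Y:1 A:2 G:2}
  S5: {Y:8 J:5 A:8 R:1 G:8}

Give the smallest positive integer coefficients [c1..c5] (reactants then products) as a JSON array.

Y: 4·5+3·5 = 35 | 3·0+3·1+4·8 = 35
J: 4·2+3·5 = 23 | 3·1+3·0+4·5 = 23
A: 4·8+3·2 = 38 | 3·0+3·2+4·8 = 38
R: 4·1+3·0 = 4 | 3·0+3·0+4·1 = 4
G: 4·5+3·6 = 38 | 3·0+3·2+4·8 = 38
gcd(4,3,3,3,4) = 1

Coefficients: [4, 3, 3, 3, 4]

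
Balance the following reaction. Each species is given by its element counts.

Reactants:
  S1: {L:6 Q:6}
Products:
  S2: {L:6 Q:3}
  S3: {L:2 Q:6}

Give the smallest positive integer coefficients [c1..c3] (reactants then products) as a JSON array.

L: 5·6 = 30 | 4·6+3·2 = 30
Q: 5·6 = 30 | 4·3+3·6 = 30
gcd(5,4,3) = 1

Coefficients: [5, 4, 3]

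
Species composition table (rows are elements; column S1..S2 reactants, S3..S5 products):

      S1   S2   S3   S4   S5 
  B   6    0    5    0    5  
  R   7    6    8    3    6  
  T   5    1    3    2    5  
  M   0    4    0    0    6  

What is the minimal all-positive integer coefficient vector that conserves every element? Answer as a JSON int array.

Coefficients: [5, 3, 4, 3, 2]

B: 5·6+3·0 = 30 | 4·5+3·0+2·5 = 30
R: 5·7+3·6 = 53 | 4·8+3·3+2·6 = 53
T: 5·5+3·1 = 28 | 4·3+3·2+2·5 = 28
M: 5·0+3·4 = 12 | 4·0+3·0+2·6 = 12
gcd(5,3,4,3,2) = 1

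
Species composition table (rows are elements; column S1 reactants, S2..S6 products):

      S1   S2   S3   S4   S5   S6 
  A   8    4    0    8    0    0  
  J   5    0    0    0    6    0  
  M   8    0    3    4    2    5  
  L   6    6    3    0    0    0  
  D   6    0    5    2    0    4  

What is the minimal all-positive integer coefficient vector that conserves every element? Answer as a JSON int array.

A: 6·8 = 48 | 4·4+4·0+4·8+5·0+2·0 = 48
J: 6·5 = 30 | 4·0+4·0+4·0+5·6+2·0 = 30
M: 6·8 = 48 | 4·0+4·3+4·4+5·2+2·5 = 48
L: 6·6 = 36 | 4·6+4·3+4·0+5·0+2·0 = 36
D: 6·6 = 36 | 4·0+4·5+4·2+5·0+2·4 = 36
gcd(6,4,4,4,5,2) = 1

Coefficients: [6, 4, 4, 4, 5, 2]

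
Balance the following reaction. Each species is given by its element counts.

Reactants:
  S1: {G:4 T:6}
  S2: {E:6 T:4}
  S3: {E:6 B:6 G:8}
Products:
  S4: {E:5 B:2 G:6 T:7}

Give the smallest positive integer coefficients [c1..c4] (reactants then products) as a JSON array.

Coefficients: [5, 3, 2, 6]

E: 5·0+3·6+2·6 = 30 | 6·5 = 30
B: 5·0+3·0+2·6 = 12 | 6·2 = 12
G: 5·4+3·0+2·8 = 36 | 6·6 = 36
T: 5·6+3·4+2·0 = 42 | 6·7 = 42
gcd(5,3,2,6) = 1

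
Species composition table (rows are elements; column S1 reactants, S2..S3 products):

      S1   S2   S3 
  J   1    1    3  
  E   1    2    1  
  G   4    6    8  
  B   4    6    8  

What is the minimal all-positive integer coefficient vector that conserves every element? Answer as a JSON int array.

Coefficients: [5, 2, 1]

J: 5·1 = 5 | 2·1+1·3 = 5
E: 5·1 = 5 | 2·2+1·1 = 5
G: 5·4 = 20 | 2·6+1·8 = 20
B: 5·4 = 20 | 2·6+1·8 = 20
gcd(5,2,1) = 1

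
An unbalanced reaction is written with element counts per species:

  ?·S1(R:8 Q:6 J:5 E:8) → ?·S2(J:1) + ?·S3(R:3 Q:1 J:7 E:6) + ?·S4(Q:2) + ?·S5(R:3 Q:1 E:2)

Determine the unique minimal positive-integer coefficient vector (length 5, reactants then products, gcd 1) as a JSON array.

Coefficients: [3, 1, 2, 5, 6]

R: 3·8 = 24 | 1·0+2·3+5·0+6·3 = 24
Q: 3·6 = 18 | 1·0+2·1+5·2+6·1 = 18
J: 3·5 = 15 | 1·1+2·7+5·0+6·0 = 15
E: 3·8 = 24 | 1·0+2·6+5·0+6·2 = 24
gcd(3,1,2,5,6) = 1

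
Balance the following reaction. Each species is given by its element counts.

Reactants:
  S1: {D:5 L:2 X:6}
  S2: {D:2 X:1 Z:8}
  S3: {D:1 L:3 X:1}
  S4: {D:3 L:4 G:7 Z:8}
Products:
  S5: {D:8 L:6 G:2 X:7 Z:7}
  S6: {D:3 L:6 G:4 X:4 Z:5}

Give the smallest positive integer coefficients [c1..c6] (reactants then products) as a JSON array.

Coefficients: [5, 3, 6, 2, 5, 1]

D: 5·5+3·2+6·1+2·3 = 43 | 5·8+1·3 = 43
L: 5·2+3·0+6·3+2·4 = 36 | 5·6+1·6 = 36
G: 5·0+3·0+6·0+2·7 = 14 | 5·2+1·4 = 14
X: 5·6+3·1+6·1+2·0 = 39 | 5·7+1·4 = 39
Z: 5·0+3·8+6·0+2·8 = 40 | 5·7+1·5 = 40
gcd(5,3,6,2,5,1) = 1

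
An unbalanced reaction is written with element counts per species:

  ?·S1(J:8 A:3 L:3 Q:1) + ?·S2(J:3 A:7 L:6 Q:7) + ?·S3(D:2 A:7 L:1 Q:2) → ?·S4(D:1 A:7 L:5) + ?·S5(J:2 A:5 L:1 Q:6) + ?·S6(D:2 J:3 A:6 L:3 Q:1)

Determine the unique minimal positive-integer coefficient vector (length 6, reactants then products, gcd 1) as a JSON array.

Coefficients: [2, 3, 6, 2, 5, 5]

D: 2·0+3·0+6·2 = 12 | 2·1+5·0+5·2 = 12
J: 2·8+3·3+6·0 = 25 | 2·0+5·2+5·3 = 25
A: 2·3+3·7+6·7 = 69 | 2·7+5·5+5·6 = 69
L: 2·3+3·6+6·1 = 30 | 2·5+5·1+5·3 = 30
Q: 2·1+3·7+6·2 = 35 | 2·0+5·6+5·1 = 35
gcd(2,3,6,2,5,5) = 1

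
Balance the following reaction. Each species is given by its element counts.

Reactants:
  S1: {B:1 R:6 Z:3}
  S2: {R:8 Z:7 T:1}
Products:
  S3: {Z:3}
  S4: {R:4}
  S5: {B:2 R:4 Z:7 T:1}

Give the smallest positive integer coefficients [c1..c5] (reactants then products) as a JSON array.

Coefficients: [2, 1, 2, 4, 1]

B: 2·1+1·0 = 2 | 2·0+4·0+1·2 = 2
R: 2·6+1·8 = 20 | 2·0+4·4+1·4 = 20
Z: 2·3+1·7 = 13 | 2·3+4·0+1·7 = 13
T: 2·0+1·1 = 1 | 2·0+4·0+1·1 = 1
gcd(2,1,2,4,1) = 1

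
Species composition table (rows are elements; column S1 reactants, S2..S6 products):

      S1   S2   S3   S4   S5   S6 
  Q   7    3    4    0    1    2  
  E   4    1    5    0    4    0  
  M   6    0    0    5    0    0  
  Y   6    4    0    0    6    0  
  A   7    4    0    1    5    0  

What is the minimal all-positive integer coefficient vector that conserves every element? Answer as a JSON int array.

Q: 5·7 = 35 | 6·3+2·4+6·0+1·1+4·2 = 35
E: 5·4 = 20 | 6·1+2·5+6·0+1·4+4·0 = 20
M: 5·6 = 30 | 6·0+2·0+6·5+1·0+4·0 = 30
Y: 5·6 = 30 | 6·4+2·0+6·0+1·6+4·0 = 30
A: 5·7 = 35 | 6·4+2·0+6·1+1·5+4·0 = 35
gcd(5,6,2,6,1,4) = 1

Coefficients: [5, 6, 2, 6, 1, 4]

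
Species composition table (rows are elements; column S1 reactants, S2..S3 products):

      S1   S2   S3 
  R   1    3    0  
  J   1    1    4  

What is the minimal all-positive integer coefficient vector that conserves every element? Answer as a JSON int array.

R: 6·1 = 6 | 2·3+1·0 = 6
J: 6·1 = 6 | 2·1+1·4 = 6
gcd(6,2,1) = 1

Coefficients: [6, 2, 1]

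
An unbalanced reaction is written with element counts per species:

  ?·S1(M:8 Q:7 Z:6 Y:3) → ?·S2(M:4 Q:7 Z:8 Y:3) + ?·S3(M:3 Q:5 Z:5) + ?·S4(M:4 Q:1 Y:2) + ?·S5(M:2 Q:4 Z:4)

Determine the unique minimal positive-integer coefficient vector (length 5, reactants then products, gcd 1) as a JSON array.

M: 5·8 = 40 | 1·4+2·3+6·4+3·2 = 40
Q: 5·7 = 35 | 1·7+2·5+6·1+3·4 = 35
Z: 5·6 = 30 | 1·8+2·5+6·0+3·4 = 30
Y: 5·3 = 15 | 1·3+2·0+6·2+3·0 = 15
gcd(5,1,2,6,3) = 1

Coefficients: [5, 1, 2, 6, 3]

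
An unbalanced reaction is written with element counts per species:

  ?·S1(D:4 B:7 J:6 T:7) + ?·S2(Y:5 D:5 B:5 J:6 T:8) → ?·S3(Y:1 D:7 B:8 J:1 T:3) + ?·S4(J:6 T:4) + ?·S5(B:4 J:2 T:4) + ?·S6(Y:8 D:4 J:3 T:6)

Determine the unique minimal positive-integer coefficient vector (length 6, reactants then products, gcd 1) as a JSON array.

Coefficients: [4, 4, 4, 5, 4, 2]

Y: 4·0+4·5 = 20 | 4·1+5·0+4·0+2·8 = 20
D: 4·4+4·5 = 36 | 4·7+5·0+4·0+2·4 = 36
B: 4·7+4·5 = 48 | 4·8+5·0+4·4+2·0 = 48
J: 4·6+4·6 = 48 | 4·1+5·6+4·2+2·3 = 48
T: 4·7+4·8 = 60 | 4·3+5·4+4·4+2·6 = 60
gcd(4,4,4,5,4,2) = 1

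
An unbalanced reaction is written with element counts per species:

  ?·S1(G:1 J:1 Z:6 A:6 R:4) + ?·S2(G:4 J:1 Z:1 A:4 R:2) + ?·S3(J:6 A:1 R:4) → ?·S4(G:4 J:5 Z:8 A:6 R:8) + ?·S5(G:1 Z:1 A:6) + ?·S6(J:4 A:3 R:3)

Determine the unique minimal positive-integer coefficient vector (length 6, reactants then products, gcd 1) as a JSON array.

G: 5·1+3·4+6·0 = 17 | 4·4+1·1+6·0 = 17
J: 5·1+3·1+6·6 = 44 | 4·5+1·0+6·4 = 44
Z: 5·6+3·1+6·0 = 33 | 4·8+1·1+6·0 = 33
A: 5·6+3·4+6·1 = 48 | 4·6+1·6+6·3 = 48
R: 5·4+3·2+6·4 = 50 | 4·8+1·0+6·3 = 50
gcd(5,3,6,4,1,6) = 1

Coefficients: [5, 3, 6, 4, 1, 6]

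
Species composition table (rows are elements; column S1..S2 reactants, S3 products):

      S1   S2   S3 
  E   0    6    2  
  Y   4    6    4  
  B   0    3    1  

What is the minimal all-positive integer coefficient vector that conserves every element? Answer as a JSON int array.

E: 3·0+2·6 = 12 | 6·2 = 12
Y: 3·4+2·6 = 24 | 6·4 = 24
B: 3·0+2·3 = 6 | 6·1 = 6
gcd(3,2,6) = 1

Coefficients: [3, 2, 6]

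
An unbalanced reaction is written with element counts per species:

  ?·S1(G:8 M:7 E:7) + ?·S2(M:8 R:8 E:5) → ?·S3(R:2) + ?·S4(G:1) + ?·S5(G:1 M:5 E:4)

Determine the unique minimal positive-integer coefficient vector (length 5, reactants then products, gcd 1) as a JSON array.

Coefficients: [1, 1, 4, 5, 3]

G: 1·8+1·0 = 8 | 4·0+5·1+3·1 = 8
M: 1·7+1·8 = 15 | 4·0+5·0+3·5 = 15
R: 1·0+1·8 = 8 | 4·2+5·0+3·0 = 8
E: 1·7+1·5 = 12 | 4·0+5·0+3·4 = 12
gcd(1,1,4,5,3) = 1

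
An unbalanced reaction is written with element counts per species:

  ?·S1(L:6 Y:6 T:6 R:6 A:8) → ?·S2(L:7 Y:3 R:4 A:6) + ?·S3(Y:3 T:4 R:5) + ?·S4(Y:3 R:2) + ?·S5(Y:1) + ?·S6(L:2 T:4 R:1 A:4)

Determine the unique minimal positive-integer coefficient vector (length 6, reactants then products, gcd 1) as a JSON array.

Coefficients: [4, 2, 1, 3, 6, 5]

L: 4·6 = 24 | 2·7+1·0+3·0+6·0+5·2 = 24
Y: 4·6 = 24 | 2·3+1·3+3·3+6·1+5·0 = 24
T: 4·6 = 24 | 2·0+1·4+3·0+6·0+5·4 = 24
R: 4·6 = 24 | 2·4+1·5+3·2+6·0+5·1 = 24
A: 4·8 = 32 | 2·6+1·0+3·0+6·0+5·4 = 32
gcd(4,2,1,3,6,5) = 1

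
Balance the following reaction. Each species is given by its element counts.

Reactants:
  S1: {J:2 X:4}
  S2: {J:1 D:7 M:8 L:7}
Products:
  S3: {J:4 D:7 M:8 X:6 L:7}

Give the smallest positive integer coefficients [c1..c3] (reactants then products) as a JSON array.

Coefficients: [3, 2, 2]

J: 3·2+2·1 = 8 | 2·4 = 8
D: 3·0+2·7 = 14 | 2·7 = 14
M: 3·0+2·8 = 16 | 2·8 = 16
X: 3·4+2·0 = 12 | 2·6 = 12
L: 3·0+2·7 = 14 | 2·7 = 14
gcd(3,2,2) = 1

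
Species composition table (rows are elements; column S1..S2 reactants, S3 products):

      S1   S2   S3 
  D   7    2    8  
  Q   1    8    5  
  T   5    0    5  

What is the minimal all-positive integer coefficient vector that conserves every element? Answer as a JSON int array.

Coefficients: [2, 1, 2]

D: 2·7+1·2 = 16 | 2·8 = 16
Q: 2·1+1·8 = 10 | 2·5 = 10
T: 2·5+1·0 = 10 | 2·5 = 10
gcd(2,1,2) = 1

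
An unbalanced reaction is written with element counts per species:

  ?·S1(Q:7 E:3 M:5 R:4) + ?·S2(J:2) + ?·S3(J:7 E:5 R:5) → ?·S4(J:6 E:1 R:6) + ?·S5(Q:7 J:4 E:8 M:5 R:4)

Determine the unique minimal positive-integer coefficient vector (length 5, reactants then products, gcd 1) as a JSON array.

Q: 5·7+4·0+6·0 = 35 | 5·0+5·7 = 35
J: 5·0+4·2+6·7 = 50 | 5·6+5·4 = 50
E: 5·3+4·0+6·5 = 45 | 5·1+5·8 = 45
M: 5·5+4·0+6·0 = 25 | 5·0+5·5 = 25
R: 5·4+4·0+6·5 = 50 | 5·6+5·4 = 50
gcd(5,4,6,5,5) = 1

Coefficients: [5, 4, 6, 5, 5]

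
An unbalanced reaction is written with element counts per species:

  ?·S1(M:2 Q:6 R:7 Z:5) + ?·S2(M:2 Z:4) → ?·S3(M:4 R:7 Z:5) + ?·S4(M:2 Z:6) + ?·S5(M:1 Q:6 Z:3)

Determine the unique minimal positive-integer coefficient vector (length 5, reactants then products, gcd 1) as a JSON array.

M: 2·2+6·2 = 16 | 2·4+3·2+2·1 = 16
Q: 2·6+6·0 = 12 | 2·0+3·0+2·6 = 12
R: 2·7+6·0 = 14 | 2·7+3·0+2·0 = 14
Z: 2·5+6·4 = 34 | 2·5+3·6+2·3 = 34
gcd(2,6,2,3,2) = 1

Coefficients: [2, 6, 2, 3, 2]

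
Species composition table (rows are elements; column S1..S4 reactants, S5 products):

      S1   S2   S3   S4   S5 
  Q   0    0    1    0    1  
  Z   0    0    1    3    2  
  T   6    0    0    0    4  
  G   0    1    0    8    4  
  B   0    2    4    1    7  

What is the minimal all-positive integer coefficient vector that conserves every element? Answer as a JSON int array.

Coefficients: [2, 4, 3, 1, 3]

Q: 2·0+4·0+3·1+1·0 = 3 | 3·1 = 3
Z: 2·0+4·0+3·1+1·3 = 6 | 3·2 = 6
T: 2·6+4·0+3·0+1·0 = 12 | 3·4 = 12
G: 2·0+4·1+3·0+1·8 = 12 | 3·4 = 12
B: 2·0+4·2+3·4+1·1 = 21 | 3·7 = 21
gcd(2,4,3,1,3) = 1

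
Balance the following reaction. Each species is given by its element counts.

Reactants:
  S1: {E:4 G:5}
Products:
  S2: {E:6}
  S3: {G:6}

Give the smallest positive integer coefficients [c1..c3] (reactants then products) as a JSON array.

Coefficients: [6, 4, 5]

E: 6·4 = 24 | 4·6+5·0 = 24
G: 6·5 = 30 | 4·0+5·6 = 30
gcd(6,4,5) = 1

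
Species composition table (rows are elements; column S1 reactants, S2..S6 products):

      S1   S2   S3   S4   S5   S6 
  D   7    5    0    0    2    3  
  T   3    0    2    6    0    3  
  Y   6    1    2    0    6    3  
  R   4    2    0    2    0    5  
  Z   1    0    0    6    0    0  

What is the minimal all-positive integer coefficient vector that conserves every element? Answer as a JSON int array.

Coefficients: [6, 6, 3, 1, 3, 2]

D: 6·7 = 42 | 6·5+3·0+1·0+3·2+2·3 = 42
T: 6·3 = 18 | 6·0+3·2+1·6+3·0+2·3 = 18
Y: 6·6 = 36 | 6·1+3·2+1·0+3·6+2·3 = 36
R: 6·4 = 24 | 6·2+3·0+1·2+3·0+2·5 = 24
Z: 6·1 = 6 | 6·0+3·0+1·6+3·0+2·0 = 6
gcd(6,6,3,1,3,2) = 1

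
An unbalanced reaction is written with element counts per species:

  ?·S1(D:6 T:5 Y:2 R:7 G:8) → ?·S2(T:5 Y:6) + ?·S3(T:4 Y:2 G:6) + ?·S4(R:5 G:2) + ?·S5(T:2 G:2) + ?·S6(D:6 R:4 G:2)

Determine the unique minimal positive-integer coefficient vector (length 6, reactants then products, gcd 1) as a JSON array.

D: 5·6 = 30 | 1·0+2·0+3·0+6·0+5·6 = 30
T: 5·5 = 25 | 1·5+2·4+3·0+6·2+5·0 = 25
Y: 5·2 = 10 | 1·6+2·2+3·0+6·0+5·0 = 10
R: 5·7 = 35 | 1·0+2·0+3·5+6·0+5·4 = 35
G: 5·8 = 40 | 1·0+2·6+3·2+6·2+5·2 = 40
gcd(5,1,2,3,6,5) = 1

Coefficients: [5, 1, 2, 3, 6, 5]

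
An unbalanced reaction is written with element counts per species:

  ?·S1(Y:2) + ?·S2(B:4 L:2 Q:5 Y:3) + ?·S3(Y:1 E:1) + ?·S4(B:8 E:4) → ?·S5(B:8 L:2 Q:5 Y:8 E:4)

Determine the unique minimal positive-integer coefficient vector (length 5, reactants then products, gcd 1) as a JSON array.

B: 3·0+2·4+4·0+1·8 = 16 | 2·8 = 16
L: 3·0+2·2+4·0+1·0 = 4 | 2·2 = 4
Q: 3·0+2·5+4·0+1·0 = 10 | 2·5 = 10
Y: 3·2+2·3+4·1+1·0 = 16 | 2·8 = 16
E: 3·0+2·0+4·1+1·4 = 8 | 2·4 = 8
gcd(3,2,4,1,2) = 1

Coefficients: [3, 2, 4, 1, 2]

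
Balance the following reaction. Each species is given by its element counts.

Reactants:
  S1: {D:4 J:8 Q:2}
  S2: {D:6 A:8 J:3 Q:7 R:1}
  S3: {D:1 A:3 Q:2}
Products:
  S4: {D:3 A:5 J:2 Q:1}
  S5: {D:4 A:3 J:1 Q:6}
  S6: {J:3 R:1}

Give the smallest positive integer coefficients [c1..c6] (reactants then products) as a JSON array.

Coefficients: [2, 5, 1, 5, 6, 5]

D: 2·4+5·6+1·1 = 39 | 5·3+6·4+5·0 = 39
A: 2·0+5·8+1·3 = 43 | 5·5+6·3+5·0 = 43
J: 2·8+5·3+1·0 = 31 | 5·2+6·1+5·3 = 31
Q: 2·2+5·7+1·2 = 41 | 5·1+6·6+5·0 = 41
R: 2·0+5·1+1·0 = 5 | 5·0+6·0+5·1 = 5
gcd(2,5,1,5,6,5) = 1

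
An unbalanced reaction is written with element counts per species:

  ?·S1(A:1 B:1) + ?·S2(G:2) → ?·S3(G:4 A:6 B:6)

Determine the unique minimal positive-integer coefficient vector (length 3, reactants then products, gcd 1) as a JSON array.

Coefficients: [6, 2, 1]

G: 6·0+2·2 = 4 | 1·4 = 4
A: 6·1+2·0 = 6 | 1·6 = 6
B: 6·1+2·0 = 6 | 1·6 = 6
gcd(6,2,1) = 1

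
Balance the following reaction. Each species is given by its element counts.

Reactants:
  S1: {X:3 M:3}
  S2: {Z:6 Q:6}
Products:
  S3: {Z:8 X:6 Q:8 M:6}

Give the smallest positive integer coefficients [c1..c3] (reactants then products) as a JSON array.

Z: 6·0+4·6 = 24 | 3·8 = 24
X: 6·3+4·0 = 18 | 3·6 = 18
Q: 6·0+4·6 = 24 | 3·8 = 24
M: 6·3+4·0 = 18 | 3·6 = 18
gcd(6,4,3) = 1

Coefficients: [6, 4, 3]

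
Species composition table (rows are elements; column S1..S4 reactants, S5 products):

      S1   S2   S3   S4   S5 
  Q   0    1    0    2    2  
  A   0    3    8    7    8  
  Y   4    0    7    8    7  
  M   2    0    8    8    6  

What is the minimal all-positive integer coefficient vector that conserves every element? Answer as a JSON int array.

Q: 3·0+6·1+1·0+2·2 = 10 | 5·2 = 10
A: 3·0+6·3+1·8+2·7 = 40 | 5·8 = 40
Y: 3·4+6·0+1·7+2·8 = 35 | 5·7 = 35
M: 3·2+6·0+1·8+2·8 = 30 | 5·6 = 30
gcd(3,6,1,2,5) = 1

Coefficients: [3, 6, 1, 2, 5]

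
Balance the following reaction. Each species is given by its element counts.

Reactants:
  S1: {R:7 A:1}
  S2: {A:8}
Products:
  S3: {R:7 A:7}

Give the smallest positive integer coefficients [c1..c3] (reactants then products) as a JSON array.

R: 4·7+3·0 = 28 | 4·7 = 28
A: 4·1+3·8 = 28 | 4·7 = 28
gcd(4,3,4) = 1

Coefficients: [4, 3, 4]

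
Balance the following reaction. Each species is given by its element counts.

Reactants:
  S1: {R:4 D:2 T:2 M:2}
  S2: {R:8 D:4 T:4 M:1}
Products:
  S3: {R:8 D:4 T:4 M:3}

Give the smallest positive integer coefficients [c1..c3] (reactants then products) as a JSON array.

Coefficients: [4, 1, 3]

R: 4·4+1·8 = 24 | 3·8 = 24
D: 4·2+1·4 = 12 | 3·4 = 12
T: 4·2+1·4 = 12 | 3·4 = 12
M: 4·2+1·1 = 9 | 3·3 = 9
gcd(4,1,3) = 1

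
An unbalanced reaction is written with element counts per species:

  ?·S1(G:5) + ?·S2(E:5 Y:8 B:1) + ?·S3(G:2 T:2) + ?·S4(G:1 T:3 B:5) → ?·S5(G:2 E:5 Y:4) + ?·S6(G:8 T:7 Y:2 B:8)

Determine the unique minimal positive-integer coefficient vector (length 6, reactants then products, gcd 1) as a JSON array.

G: 4·5+2·0+5·2+6·1 = 36 | 2·2+4·8 = 36
T: 4·0+2·0+5·2+6·3 = 28 | 2·0+4·7 = 28
E: 4·0+2·5+5·0+6·0 = 10 | 2·5+4·0 = 10
Y: 4·0+2·8+5·0+6·0 = 16 | 2·4+4·2 = 16
B: 4·0+2·1+5·0+6·5 = 32 | 2·0+4·8 = 32
gcd(4,2,5,6,2,4) = 1

Coefficients: [4, 2, 5, 6, 2, 4]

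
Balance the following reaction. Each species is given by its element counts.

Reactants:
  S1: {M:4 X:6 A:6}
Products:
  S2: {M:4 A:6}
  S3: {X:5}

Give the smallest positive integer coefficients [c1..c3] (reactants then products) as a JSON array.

M: 5·4 = 20 | 5·4+6·0 = 20
X: 5·6 = 30 | 5·0+6·5 = 30
A: 5·6 = 30 | 5·6+6·0 = 30
gcd(5,5,6) = 1

Coefficients: [5, 5, 6]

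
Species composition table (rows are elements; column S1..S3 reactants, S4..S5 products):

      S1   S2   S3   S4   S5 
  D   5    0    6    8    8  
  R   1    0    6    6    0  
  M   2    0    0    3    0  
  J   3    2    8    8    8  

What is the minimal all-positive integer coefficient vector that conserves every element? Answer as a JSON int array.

Coefficients: [6, 3, 3, 4, 2]

D: 6·5+3·0+3·6 = 48 | 4·8+2·8 = 48
R: 6·1+3·0+3·6 = 24 | 4·6+2·0 = 24
M: 6·2+3·0+3·0 = 12 | 4·3+2·0 = 12
J: 6·3+3·2+3·8 = 48 | 4·8+2·8 = 48
gcd(6,3,3,4,2) = 1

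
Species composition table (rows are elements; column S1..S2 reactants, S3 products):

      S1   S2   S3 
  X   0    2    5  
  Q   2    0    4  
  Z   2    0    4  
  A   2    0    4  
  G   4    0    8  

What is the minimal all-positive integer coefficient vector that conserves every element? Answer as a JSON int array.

X: 4·0+5·2 = 10 | 2·5 = 10
Q: 4·2+5·0 = 8 | 2·4 = 8
Z: 4·2+5·0 = 8 | 2·4 = 8
A: 4·2+5·0 = 8 | 2·4 = 8
G: 4·4+5·0 = 16 | 2·8 = 16
gcd(4,5,2) = 1

Coefficients: [4, 5, 2]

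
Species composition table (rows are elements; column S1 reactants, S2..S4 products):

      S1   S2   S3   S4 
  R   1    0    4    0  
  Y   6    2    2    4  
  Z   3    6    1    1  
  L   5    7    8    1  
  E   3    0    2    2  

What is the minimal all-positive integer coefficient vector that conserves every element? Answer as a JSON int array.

R: 4·1 = 4 | 1·0+1·4+5·0 = 4
Y: 4·6 = 24 | 1·2+1·2+5·4 = 24
Z: 4·3 = 12 | 1·6+1·1+5·1 = 12
L: 4·5 = 20 | 1·7+1·8+5·1 = 20
E: 4·3 = 12 | 1·0+1·2+5·2 = 12
gcd(4,1,1,5) = 1

Coefficients: [4, 1, 1, 5]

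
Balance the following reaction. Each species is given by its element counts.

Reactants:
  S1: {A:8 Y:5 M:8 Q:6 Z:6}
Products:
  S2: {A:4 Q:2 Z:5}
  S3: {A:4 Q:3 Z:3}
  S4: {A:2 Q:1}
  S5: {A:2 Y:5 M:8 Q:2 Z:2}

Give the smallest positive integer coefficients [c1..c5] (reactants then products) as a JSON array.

Coefficients: [5, 1, 5, 3, 5]

A: 5·8 = 40 | 1·4+5·4+3·2+5·2 = 40
Y: 5·5 = 25 | 1·0+5·0+3·0+5·5 = 25
M: 5·8 = 40 | 1·0+5·0+3·0+5·8 = 40
Q: 5·6 = 30 | 1·2+5·3+3·1+5·2 = 30
Z: 5·6 = 30 | 1·5+5·3+3·0+5·2 = 30
gcd(5,1,5,3,5) = 1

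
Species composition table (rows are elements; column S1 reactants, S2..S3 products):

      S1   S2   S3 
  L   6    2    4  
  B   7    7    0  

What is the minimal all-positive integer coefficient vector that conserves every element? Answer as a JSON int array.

L: 1·6 = 6 | 1·2+1·4 = 6
B: 1·7 = 7 | 1·7+1·0 = 7
gcd(1,1,1) = 1

Coefficients: [1, 1, 1]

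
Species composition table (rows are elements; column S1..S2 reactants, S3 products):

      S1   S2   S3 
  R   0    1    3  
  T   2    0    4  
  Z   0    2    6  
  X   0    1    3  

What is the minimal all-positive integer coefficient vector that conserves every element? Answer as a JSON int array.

Coefficients: [2, 3, 1]

R: 2·0+3·1 = 3 | 1·3 = 3
T: 2·2+3·0 = 4 | 1·4 = 4
Z: 2·0+3·2 = 6 | 1·6 = 6
X: 2·0+3·1 = 3 | 1·3 = 3
gcd(2,3,1) = 1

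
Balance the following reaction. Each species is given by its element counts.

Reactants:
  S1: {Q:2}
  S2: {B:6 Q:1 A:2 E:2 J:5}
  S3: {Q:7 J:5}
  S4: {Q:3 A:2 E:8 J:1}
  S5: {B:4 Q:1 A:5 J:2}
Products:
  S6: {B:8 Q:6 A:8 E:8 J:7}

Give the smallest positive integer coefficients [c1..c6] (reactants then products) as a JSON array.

B: 2·0+4·6+1·0+5·0+6·4 = 48 | 6·8 = 48
Q: 2·2+4·1+1·7+5·3+6·1 = 36 | 6·6 = 36
A: 2·0+4·2+1·0+5·2+6·5 = 48 | 6·8 = 48
E: 2·0+4·2+1·0+5·8+6·0 = 48 | 6·8 = 48
J: 2·0+4·5+1·5+5·1+6·2 = 42 | 6·7 = 42
gcd(2,4,1,5,6,6) = 1

Coefficients: [2, 4, 1, 5, 6, 6]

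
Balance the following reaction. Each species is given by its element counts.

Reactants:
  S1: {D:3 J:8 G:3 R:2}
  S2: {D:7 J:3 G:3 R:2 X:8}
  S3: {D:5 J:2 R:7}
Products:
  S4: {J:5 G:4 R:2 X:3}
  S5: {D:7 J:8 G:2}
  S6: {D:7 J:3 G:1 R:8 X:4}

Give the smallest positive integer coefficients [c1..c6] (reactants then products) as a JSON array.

D: 6·3+3·7+2·5 = 49 | 4·0+4·7+3·7 = 49
J: 6·8+3·3+2·2 = 61 | 4·5+4·8+3·3 = 61
G: 6·3+3·3+2·0 = 27 | 4·4+4·2+3·1 = 27
R: 6·2+3·2+2·7 = 32 | 4·2+4·0+3·8 = 32
X: 6·0+3·8+2·0 = 24 | 4·3+4·0+3·4 = 24
gcd(6,3,2,4,4,3) = 1

Coefficients: [6, 3, 2, 4, 4, 3]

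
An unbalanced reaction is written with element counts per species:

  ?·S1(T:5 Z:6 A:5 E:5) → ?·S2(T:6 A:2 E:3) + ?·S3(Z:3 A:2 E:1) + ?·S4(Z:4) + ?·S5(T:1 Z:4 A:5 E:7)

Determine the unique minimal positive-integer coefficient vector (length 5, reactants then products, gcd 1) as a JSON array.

T: 5·5 = 25 | 4·6+6·0+2·0+1·1 = 25
Z: 5·6 = 30 | 4·0+6·3+2·4+1·4 = 30
A: 5·5 = 25 | 4·2+6·2+2·0+1·5 = 25
E: 5·5 = 25 | 4·3+6·1+2·0+1·7 = 25
gcd(5,4,6,2,1) = 1

Coefficients: [5, 4, 6, 2, 1]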